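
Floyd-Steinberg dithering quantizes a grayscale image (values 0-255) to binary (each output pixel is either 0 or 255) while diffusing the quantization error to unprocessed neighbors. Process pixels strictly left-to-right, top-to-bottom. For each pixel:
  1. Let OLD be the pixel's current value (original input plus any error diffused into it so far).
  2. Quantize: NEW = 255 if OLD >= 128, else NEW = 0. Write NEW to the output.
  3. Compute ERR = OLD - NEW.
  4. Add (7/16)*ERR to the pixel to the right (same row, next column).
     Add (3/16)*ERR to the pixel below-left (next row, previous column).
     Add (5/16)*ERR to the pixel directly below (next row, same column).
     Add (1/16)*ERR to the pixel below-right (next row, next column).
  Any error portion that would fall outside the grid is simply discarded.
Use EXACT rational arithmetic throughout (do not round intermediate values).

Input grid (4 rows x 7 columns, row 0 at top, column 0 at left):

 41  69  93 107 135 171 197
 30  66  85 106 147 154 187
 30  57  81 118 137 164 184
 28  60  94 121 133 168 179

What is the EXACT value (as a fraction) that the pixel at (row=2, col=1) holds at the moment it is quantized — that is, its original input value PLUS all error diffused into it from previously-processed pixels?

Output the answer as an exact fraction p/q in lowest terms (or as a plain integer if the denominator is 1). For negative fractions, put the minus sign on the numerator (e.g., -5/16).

Answer: 147134867/1048576

Derivation:
(0,0): OLD=41 → NEW=0, ERR=41
(0,1): OLD=1391/16 → NEW=0, ERR=1391/16
(0,2): OLD=33545/256 → NEW=255, ERR=-31735/256
(0,3): OLD=216127/4096 → NEW=0, ERR=216127/4096
(0,4): OLD=10360249/65536 → NEW=255, ERR=-6351431/65536
(0,5): OLD=134846479/1048576 → NEW=255, ERR=-132540401/1048576
(0,6): OLD=2377328745/16777216 → NEW=255, ERR=-1900861335/16777216
(1,0): OLD=15133/256 → NEW=0, ERR=15133/256
(1,1): OLD=201419/2048 → NEW=0, ERR=201419/2048
(1,2): OLD=6856103/65536 → NEW=0, ERR=6856103/65536
(1,3): OLD=37313371/262144 → NEW=255, ERR=-29533349/262144
(1,4): OLD=788909809/16777216 → NEW=0, ERR=788909809/16777216
(1,5): OLD=14464823233/134217728 → NEW=0, ERR=14464823233/134217728
(1,6): OLD=409833580079/2147483648 → NEW=255, ERR=-137774750161/2147483648
(2,0): OLD=2192617/32768 → NEW=0, ERR=2192617/32768
(2,1): OLD=147134867/1048576 → NEW=255, ERR=-120252013/1048576
Target (2,1): original=57, with diffused error = 147134867/1048576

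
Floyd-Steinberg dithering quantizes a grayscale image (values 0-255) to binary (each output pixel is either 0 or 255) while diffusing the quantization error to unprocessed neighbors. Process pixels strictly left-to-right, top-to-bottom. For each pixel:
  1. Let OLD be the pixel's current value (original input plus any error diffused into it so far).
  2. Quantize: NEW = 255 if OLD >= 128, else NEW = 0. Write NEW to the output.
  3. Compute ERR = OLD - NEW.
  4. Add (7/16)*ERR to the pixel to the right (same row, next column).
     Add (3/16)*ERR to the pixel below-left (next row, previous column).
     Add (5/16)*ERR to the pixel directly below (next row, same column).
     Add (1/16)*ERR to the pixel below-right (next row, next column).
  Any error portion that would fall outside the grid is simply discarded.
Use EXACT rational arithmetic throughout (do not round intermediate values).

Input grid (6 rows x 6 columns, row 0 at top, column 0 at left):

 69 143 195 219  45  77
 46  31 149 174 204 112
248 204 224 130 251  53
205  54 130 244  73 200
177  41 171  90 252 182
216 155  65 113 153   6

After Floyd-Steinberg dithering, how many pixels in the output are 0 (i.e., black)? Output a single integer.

Answer: 17

Derivation:
(0,0): OLD=69 → NEW=0, ERR=69
(0,1): OLD=2771/16 → NEW=255, ERR=-1309/16
(0,2): OLD=40757/256 → NEW=255, ERR=-24523/256
(0,3): OLD=725363/4096 → NEW=255, ERR=-319117/4096
(0,4): OLD=715301/65536 → NEW=0, ERR=715301/65536
(0,5): OLD=85747459/1048576 → NEW=0, ERR=85747459/1048576
(1,0): OLD=13369/256 → NEW=0, ERR=13369/256
(1,1): OLD=29967/2048 → NEW=0, ERR=29967/2048
(1,2): OLD=6930107/65536 → NEW=0, ERR=6930107/65536
(1,3): OLD=50325407/262144 → NEW=255, ERR=-16521313/262144
(1,4): OLD=3192727805/16777216 → NEW=255, ERR=-1085462275/16777216
(1,5): OLD=29509448923/268435456 → NEW=0, ERR=29509448923/268435456
(2,0): OLD=8751125/32768 → NEW=255, ERR=395285/32768
(2,1): OLD=248450999/1048576 → NEW=255, ERR=-18935881/1048576
(2,2): OLD=3997041125/16777216 → NEW=255, ERR=-281148955/16777216
(2,3): OLD=13079733501/134217728 → NEW=0, ERR=13079733501/134217728
(2,4): OLD=1245926600567/4294967296 → NEW=255, ERR=150709940087/4294967296
(2,5): OLD=6779979419057/68719476736 → NEW=0, ERR=6779979419057/68719476736
(3,0): OLD=3445767237/16777216 → NEW=255, ERR=-832422843/16777216
(3,1): OLD=3256311649/134217728 → NEW=0, ERR=3256311649/134217728
(3,2): OLD=163768252659/1073741824 → NEW=255, ERR=-110035912461/1073741824
(3,3): OLD=16159459822617/68719476736 → NEW=255, ERR=-1364006745063/68719476736
(3,4): OLD=54904929314425/549755813888 → NEW=0, ERR=54904929314425/549755813888
(3,5): OLD=2434043158735991/8796093022208 → NEW=255, ERR=191039438072951/8796093022208
(4,0): OLD=356576626923/2147483648 → NEW=255, ERR=-191031703317/2147483648
(4,1): OLD=-434733316881/34359738368 → NEW=0, ERR=-434733316881/34359738368
(4,2): OLD=144293941254941/1099511627776 → NEW=255, ERR=-136081523827939/1099511627776
(4,3): OLD=738358339123313/17592186044416 → NEW=0, ERR=738358339123313/17592186044416
(4,4): OLD=85682042096958081/281474976710656 → NEW=255, ERR=13905923035740801/281474976710656
(4,5): OLD=975674227332273639/4503599627370496 → NEW=255, ERR=-172743677647202841/4503599627370496
(5,0): OLD=102160519583805/549755813888 → NEW=255, ERR=-38027212957635/549755813888
(5,1): OLD=1618797721194509/17592186044416 → NEW=0, ERR=1618797721194509/17592186044416
(5,2): OLD=10366713593722975/140737488355328 → NEW=0, ERR=10366713593722975/140737488355328
(5,3): OLD=719990314342122757/4503599627370496 → NEW=255, ERR=-428427590637353723/4503599627370496
(5,4): OLD=1101135162259340229/9007199254740992 → NEW=0, ERR=1101135162259340229/9007199254740992
(5,5): OLD=7290190024942194057/144115188075855872 → NEW=0, ERR=7290190024942194057/144115188075855872
Output grid:
  Row 0: .###..  (3 black, running=3)
  Row 1: ...##.  (4 black, running=7)
  Row 2: ###.#.  (2 black, running=9)
  Row 3: #.##.#  (2 black, running=11)
  Row 4: #.#.##  (2 black, running=13)
  Row 5: #..#..  (4 black, running=17)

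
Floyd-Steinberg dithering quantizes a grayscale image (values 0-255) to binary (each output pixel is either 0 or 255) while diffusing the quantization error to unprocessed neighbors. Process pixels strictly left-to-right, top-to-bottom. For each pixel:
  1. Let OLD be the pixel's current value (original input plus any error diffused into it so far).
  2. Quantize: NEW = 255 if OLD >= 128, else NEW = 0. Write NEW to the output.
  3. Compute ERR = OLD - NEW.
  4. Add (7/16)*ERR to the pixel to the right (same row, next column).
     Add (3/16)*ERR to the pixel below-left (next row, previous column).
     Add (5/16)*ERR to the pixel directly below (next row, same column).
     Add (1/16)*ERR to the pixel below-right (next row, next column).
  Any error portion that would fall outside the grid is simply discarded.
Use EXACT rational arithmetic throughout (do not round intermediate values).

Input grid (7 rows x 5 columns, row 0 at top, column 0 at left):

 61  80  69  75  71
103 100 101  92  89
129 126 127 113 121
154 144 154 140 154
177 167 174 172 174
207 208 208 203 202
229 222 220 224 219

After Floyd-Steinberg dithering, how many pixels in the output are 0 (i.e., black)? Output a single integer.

Answer: 14

Derivation:
(0,0): OLD=61 → NEW=0, ERR=61
(0,1): OLD=1707/16 → NEW=0, ERR=1707/16
(0,2): OLD=29613/256 → NEW=0, ERR=29613/256
(0,3): OLD=514491/4096 → NEW=0, ERR=514491/4096
(0,4): OLD=8254493/65536 → NEW=0, ERR=8254493/65536
(1,0): OLD=36369/256 → NEW=255, ERR=-28911/256
(1,1): OLD=224119/2048 → NEW=0, ERR=224119/2048
(1,2): OLD=14106307/65536 → NEW=255, ERR=-2605373/65536
(1,3): OLD=37933767/262144 → NEW=255, ERR=-28912953/262144
(1,4): OLD=368919669/4194304 → NEW=0, ERR=368919669/4194304
(2,0): OLD=3742989/32768 → NEW=0, ERR=3742989/32768
(2,1): OLD=205164127/1048576 → NEW=255, ERR=-62222753/1048576
(2,2): OLD=1254510813/16777216 → NEW=0, ERR=1254510813/16777216
(2,3): OLD=33622697799/268435456 → NEW=0, ERR=33622697799/268435456
(2,4): OLD=843497357617/4294967296 → NEW=255, ERR=-251719302863/4294967296
(3,0): OLD=2995901245/16777216 → NEW=255, ERR=-1282288835/16777216
(3,1): OLD=15190403193/134217728 → NEW=0, ERR=15190403193/134217728
(3,2): OLD=1059390541955/4294967296 → NEW=255, ERR=-35826118525/4294967296
(3,3): OLD=1453219574603/8589934592 → NEW=255, ERR=-737213746357/8589934592
(3,4): OLD=14563835911127/137438953472 → NEW=0, ERR=14563835911127/137438953472
(4,0): OLD=374384261875/2147483648 → NEW=255, ERR=-173224068365/2147483648
(4,1): OLD=11045735871347/68719476736 → NEW=255, ERR=-6477730696333/68719476736
(4,2): OLD=133189175398941/1099511627776 → NEW=0, ERR=133189175398941/1099511627776
(4,3): OLD=3826724005288307/17592186044416 → NEW=255, ERR=-659283436037773/17592186044416
(4,4): OLD=52172703125971877/281474976710656 → NEW=255, ERR=-19603415935245403/281474976710656
(5,0): OLD=180449863922233/1099511627776 → NEW=255, ERR=-99925601160647/1099511627776
(5,1): OLD=1376176918300651/8796093022208 → NEW=255, ERR=-866826802362389/8796093022208
(5,2): OLD=53430204588283715/281474976710656 → NEW=255, ERR=-18345914472933565/281474976710656
(5,3): OLD=177088207314761645/1125899906842624 → NEW=255, ERR=-110016268930107475/1125899906842624
(5,4): OLD=2434532157793282911/18014398509481984 → NEW=255, ERR=-2159139462124623009/18014398509481984
(6,0): OLD=25631380379857065/140737488355328 → NEW=255, ERR=-10256679150751575/140737488355328
(6,1): OLD=636894623471819495/4503599627370496 → NEW=255, ERR=-511523281507656985/4503599627370496
(6,2): OLD=9040324009985028957/72057594037927936 → NEW=0, ERR=9040324009985028957/72057594037927936
(6,3): OLD=255725251393628064575/1152921504606846976 → NEW=255, ERR=-38269732281117914305/1152921504606846976
(6,4): OLD=2968367538910256986489/18446744073709551616 → NEW=255, ERR=-1735552199885678675591/18446744073709551616
Output grid:
  Row 0: .....  (5 black, running=5)
  Row 1: #.##.  (2 black, running=7)
  Row 2: .#..#  (3 black, running=10)
  Row 3: #.##.  (2 black, running=12)
  Row 4: ##.##  (1 black, running=13)
  Row 5: #####  (0 black, running=13)
  Row 6: ##.##  (1 black, running=14)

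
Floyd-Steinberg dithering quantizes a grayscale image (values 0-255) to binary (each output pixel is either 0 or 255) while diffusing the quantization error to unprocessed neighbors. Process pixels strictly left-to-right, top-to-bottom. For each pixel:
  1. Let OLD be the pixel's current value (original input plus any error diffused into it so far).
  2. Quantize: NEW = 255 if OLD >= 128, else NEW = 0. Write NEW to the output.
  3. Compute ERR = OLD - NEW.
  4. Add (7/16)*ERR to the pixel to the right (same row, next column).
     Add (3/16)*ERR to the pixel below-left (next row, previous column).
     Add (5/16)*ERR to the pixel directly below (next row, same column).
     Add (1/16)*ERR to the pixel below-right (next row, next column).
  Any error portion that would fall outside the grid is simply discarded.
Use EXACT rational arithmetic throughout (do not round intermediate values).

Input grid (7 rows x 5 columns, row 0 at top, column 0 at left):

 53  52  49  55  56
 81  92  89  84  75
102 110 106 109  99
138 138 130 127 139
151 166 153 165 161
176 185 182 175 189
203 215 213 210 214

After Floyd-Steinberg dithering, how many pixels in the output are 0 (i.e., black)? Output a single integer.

Answer: 16

Derivation:
(0,0): OLD=53 → NEW=0, ERR=53
(0,1): OLD=1203/16 → NEW=0, ERR=1203/16
(0,2): OLD=20965/256 → NEW=0, ERR=20965/256
(0,3): OLD=372035/4096 → NEW=0, ERR=372035/4096
(0,4): OLD=6274261/65536 → NEW=0, ERR=6274261/65536
(1,0): OLD=28585/256 → NEW=0, ERR=28585/256
(1,1): OLD=374815/2048 → NEW=255, ERR=-147425/2048
(1,2): OLD=6870027/65536 → NEW=0, ERR=6870027/65536
(1,3): OLD=47530799/262144 → NEW=255, ERR=-19315921/262144
(1,4): OLD=328656813/4194304 → NEW=0, ERR=328656813/4194304
(2,0): OLD=4043461/32768 → NEW=0, ERR=4043461/32768
(2,1): OLD=176291655/1048576 → NEW=255, ERR=-91095225/1048576
(2,2): OLD=1383047829/16777216 → NEW=0, ERR=1383047829/16777216
(2,3): OLD=38462313455/268435456 → NEW=255, ERR=-29988727825/268435456
(2,4): OLD=300671344585/4294967296 → NEW=0, ERR=300671344585/4294967296
(3,0): OLD=2688923893/16777216 → NEW=255, ERR=-1589266187/16777216
(3,1): OLD=12425503569/134217728 → NEW=0, ERR=12425503569/134217728
(3,2): OLD=729660063691/4294967296 → NEW=255, ERR=-365556596789/4294967296
(3,3): OLD=628181677491/8589934592 → NEW=0, ERR=628181677491/8589934592
(3,4): OLD=25548360430495/137438953472 → NEW=255, ERR=-9498572704865/137438953472
(4,0): OLD=297975894075/2147483648 → NEW=255, ERR=-249632436165/2147483648
(4,1): OLD=8397137668667/68719476736 → NEW=0, ERR=8397137668667/68719476736
(4,2): OLD=219198933074389/1099511627776 → NEW=255, ERR=-61176532008491/1099511627776
(4,3): OLD=2554963013168699/17592186044416 → NEW=255, ERR=-1931044428157381/17592186044416
(4,4): OLD=27007589797701917/281474976710656 → NEW=0, ERR=27007589797701917/281474976710656
(5,0): OLD=178764269708177/1099511627776 → NEW=255, ERR=-101611195374703/1099511627776
(5,1): OLD=1451852830372723/8796093022208 → NEW=255, ERR=-791150890290317/8796093022208
(5,2): OLD=31614744695302283/281474976710656 → NEW=0, ERR=31614744695302283/281474976710656
(5,3): OLD=230077792650823589/1125899906842624 → NEW=255, ERR=-57026683594045531/1125899906842624
(5,4): OLD=3422099485685742215/18014398509481984 → NEW=255, ERR=-1171572134232163705/18014398509481984
(6,0): OLD=22131809650272513/140737488355328 → NEW=255, ERR=-13756249880336127/140737488355328
(6,1): OLD=717934047183483023/4503599627370496 → NEW=255, ERR=-430483857795993457/4503599627370496
(6,2): OLD=13774670642173690133/72057594037927936 → NEW=255, ERR=-4600015837497933547/72057594037927936
(6,3): OLD=185699375386069180199/1152921504606846976 → NEW=255, ERR=-108295608288676798681/1152921504606846976
(6,4): OLD=2756235566798511445713/18446744073709551616 → NEW=255, ERR=-1947684171997424216367/18446744073709551616
Output grid:
  Row 0: .....  (5 black, running=5)
  Row 1: .#.#.  (3 black, running=8)
  Row 2: .#.#.  (3 black, running=11)
  Row 3: #.#.#  (2 black, running=13)
  Row 4: #.##.  (2 black, running=15)
  Row 5: ##.##  (1 black, running=16)
  Row 6: #####  (0 black, running=16)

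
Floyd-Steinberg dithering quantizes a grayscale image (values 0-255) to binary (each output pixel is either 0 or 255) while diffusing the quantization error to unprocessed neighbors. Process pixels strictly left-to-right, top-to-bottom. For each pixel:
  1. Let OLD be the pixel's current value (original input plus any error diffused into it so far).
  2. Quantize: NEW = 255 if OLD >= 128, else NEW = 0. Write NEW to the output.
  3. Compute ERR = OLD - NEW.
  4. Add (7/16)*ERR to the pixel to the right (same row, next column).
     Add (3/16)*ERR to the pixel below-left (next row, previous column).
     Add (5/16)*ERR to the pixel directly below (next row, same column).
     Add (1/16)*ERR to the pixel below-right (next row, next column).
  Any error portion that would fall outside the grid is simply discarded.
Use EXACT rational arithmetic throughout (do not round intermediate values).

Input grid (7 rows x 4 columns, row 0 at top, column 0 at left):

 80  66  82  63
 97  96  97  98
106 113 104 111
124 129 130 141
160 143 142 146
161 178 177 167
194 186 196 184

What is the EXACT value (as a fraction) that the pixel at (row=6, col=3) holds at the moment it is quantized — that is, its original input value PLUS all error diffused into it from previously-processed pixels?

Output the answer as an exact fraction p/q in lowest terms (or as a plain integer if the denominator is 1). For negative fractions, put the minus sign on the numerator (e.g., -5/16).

(0,0): OLD=80 → NEW=0, ERR=80
(0,1): OLD=101 → NEW=0, ERR=101
(0,2): OLD=2019/16 → NEW=0, ERR=2019/16
(0,3): OLD=30261/256 → NEW=0, ERR=30261/256
(1,0): OLD=2255/16 → NEW=255, ERR=-1825/16
(1,1): OLD=13609/128 → NEW=0, ERR=13609/128
(1,2): OLD=865997/4096 → NEW=255, ERR=-178483/4096
(1,3): OLD=8110891/65536 → NEW=0, ERR=8110891/65536
(2,0): OLD=184915/2048 → NEW=0, ERR=184915/2048
(2,1): OLD=11169169/65536 → NEW=255, ERR=-5542511/65536
(2,2): OLD=10909521/131072 → NEW=0, ERR=10909521/131072
(2,3): OLD=384547973/2097152 → NEW=255, ERR=-150225787/2097152
(3,0): OLD=142982291/1048576 → NEW=255, ERR=-124404589/1048576
(3,1): OLD=1206532845/16777216 → NEW=0, ERR=1206532845/16777216
(3,2): OLD=45300130931/268435456 → NEW=255, ERR=-23150910349/268435456
(3,3): OLD=369732211621/4294967296 → NEW=0, ERR=369732211621/4294967296
(4,0): OLD=36616904375/268435456 → NEW=255, ERR=-31834136905/268435456
(4,1): OLD=193281843381/2147483648 → NEW=0, ERR=193281843381/2147483648
(4,2): OLD=12030107719109/68719476736 → NEW=255, ERR=-5493358848571/68719476736
(4,3): OLD=145727129595635/1099511627776 → NEW=255, ERR=-134648335487245/1099511627776
(5,0): OLD=4838397931191/34359738368 → NEW=255, ERR=-3923335352649/34359738368
(5,1): OLD=147081854154609/1099511627776 → NEW=255, ERR=-133293610928271/1099511627776
(5,2): OLD=11221158147089/137438953472 → NEW=0, ERR=11221158147089/137438953472
(5,3): OLD=2805144506641095/17592186044416 → NEW=255, ERR=-1680862934684985/17592186044416
(6,0): OLD=2385269603408051/17592186044416 → NEW=255, ERR=-2100737837918029/17592186044416
(6,1): OLD=29285868956420021/281474976710656 → NEW=0, ERR=29285868956420021/281474976710656
(6,2): OLD=1087806683823232067/4503599627370496 → NEW=255, ERR=-60611221156244413/4503599627370496
(6,3): OLD=11050509108652060885/72057594037927936 → NEW=255, ERR=-7324177371019562795/72057594037927936
Target (6,3): original=184, with diffused error = 11050509108652060885/72057594037927936

Answer: 11050509108652060885/72057594037927936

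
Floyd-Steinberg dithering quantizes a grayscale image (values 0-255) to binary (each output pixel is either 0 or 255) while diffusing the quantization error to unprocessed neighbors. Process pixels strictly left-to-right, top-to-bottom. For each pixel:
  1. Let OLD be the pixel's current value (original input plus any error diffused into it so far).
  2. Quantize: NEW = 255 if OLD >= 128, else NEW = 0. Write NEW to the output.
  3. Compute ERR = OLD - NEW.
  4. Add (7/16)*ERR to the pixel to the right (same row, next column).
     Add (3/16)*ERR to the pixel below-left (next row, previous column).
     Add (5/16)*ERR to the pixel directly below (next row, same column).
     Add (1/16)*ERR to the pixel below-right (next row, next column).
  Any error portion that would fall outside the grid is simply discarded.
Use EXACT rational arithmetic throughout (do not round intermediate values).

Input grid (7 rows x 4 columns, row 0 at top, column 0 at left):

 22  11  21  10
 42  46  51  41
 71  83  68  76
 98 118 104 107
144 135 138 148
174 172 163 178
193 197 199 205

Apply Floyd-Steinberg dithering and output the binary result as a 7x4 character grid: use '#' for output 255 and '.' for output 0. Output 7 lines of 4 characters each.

Answer: ....
....
.#.#
.#..
#.##
##.#
#.##

Derivation:
(0,0): OLD=22 → NEW=0, ERR=22
(0,1): OLD=165/8 → NEW=0, ERR=165/8
(0,2): OLD=3843/128 → NEW=0, ERR=3843/128
(0,3): OLD=47381/2048 → NEW=0, ERR=47381/2048
(1,0): OLD=6751/128 → NEW=0, ERR=6751/128
(1,1): OLD=84505/1024 → NEW=0, ERR=84505/1024
(1,2): OLD=3346061/32768 → NEW=0, ERR=3346061/32768
(1,3): OLD=49692523/524288 → NEW=0, ERR=49692523/524288
(2,0): OLD=1686819/16384 → NEW=0, ERR=1686819/16384
(2,1): OLD=92418609/524288 → NEW=255, ERR=-41274831/524288
(2,2): OLD=92691317/1048576 → NEW=0, ERR=92691317/1048576
(2,3): OLD=2527906817/16777216 → NEW=255, ERR=-1750283263/16777216
(3,0): OLD=968150131/8388608 → NEW=0, ERR=968150131/8388608
(3,1): OLD=22400999277/134217728 → NEW=255, ERR=-11824521363/134217728
(3,2): OLD=147315937683/2147483648 → NEW=0, ERR=147315937683/2147483648
(3,3): OLD=3777354098053/34359738368 → NEW=0, ERR=3777354098053/34359738368
(4,0): OLD=351216091703/2147483648 → NEW=255, ERR=-196392238537/2147483648
(4,1): OLD=1503825773733/17179869184 → NEW=0, ERR=1503825773733/17179869184
(4,2): OLD=117010122988677/549755813888 → NEW=255, ERR=-23177609552763/549755813888
(4,3): OLD=1479479708308531/8796093022208 → NEW=255, ERR=-763524012354509/8796093022208
(5,0): OLD=44484543587975/274877906944 → NEW=255, ERR=-25609322682745/274877906944
(5,1): OLD=1275200364334865/8796093022208 → NEW=255, ERR=-967803356328175/8796093022208
(5,2): OLD=399711409452749/4398046511104 → NEW=0, ERR=399711409452749/4398046511104
(5,3): OLD=26458770844970117/140737488355328 → NEW=255, ERR=-9429288685638523/140737488355328
(6,0): OLD=20161433554354579/140737488355328 → NEW=255, ERR=-15726625976254061/140737488355328
(6,1): OLD=281354235049859893/2251799813685248 → NEW=0, ERR=281354235049859893/2251799813685248
(6,2): OLD=9462107944191224419/36028797018963968 → NEW=255, ERR=274764704355412579/36028797018963968
(6,3): OLD=111302753501309313461/576460752303423488 → NEW=255, ERR=-35694738336063675979/576460752303423488
Row 0: ....
Row 1: ....
Row 2: .#.#
Row 3: .#..
Row 4: #.##
Row 5: ##.#
Row 6: #.##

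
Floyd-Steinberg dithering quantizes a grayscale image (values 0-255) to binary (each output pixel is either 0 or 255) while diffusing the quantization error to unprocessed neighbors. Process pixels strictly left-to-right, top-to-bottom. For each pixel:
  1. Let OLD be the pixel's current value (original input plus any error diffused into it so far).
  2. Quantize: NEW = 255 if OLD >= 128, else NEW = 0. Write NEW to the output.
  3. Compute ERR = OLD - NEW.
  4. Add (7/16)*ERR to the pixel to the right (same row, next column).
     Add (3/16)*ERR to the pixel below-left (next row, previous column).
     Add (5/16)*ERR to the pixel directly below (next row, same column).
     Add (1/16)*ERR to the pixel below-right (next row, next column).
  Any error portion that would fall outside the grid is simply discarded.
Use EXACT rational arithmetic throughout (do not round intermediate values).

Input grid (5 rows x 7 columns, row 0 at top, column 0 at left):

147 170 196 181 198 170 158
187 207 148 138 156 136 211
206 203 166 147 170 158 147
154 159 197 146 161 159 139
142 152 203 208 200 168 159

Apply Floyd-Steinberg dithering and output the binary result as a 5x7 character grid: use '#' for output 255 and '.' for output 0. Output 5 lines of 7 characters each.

Answer: #.####.
##.#.##
###.#.#
.#.##.#
#.####.

Derivation:
(0,0): OLD=147 → NEW=255, ERR=-108
(0,1): OLD=491/4 → NEW=0, ERR=491/4
(0,2): OLD=15981/64 → NEW=255, ERR=-339/64
(0,3): OLD=182971/1024 → NEW=255, ERR=-78149/1024
(0,4): OLD=2696989/16384 → NEW=255, ERR=-1480931/16384
(0,5): OLD=34197963/262144 → NEW=255, ERR=-32648757/262144
(0,6): OLD=434158733/4194304 → NEW=0, ERR=434158733/4194304
(1,0): OLD=11281/64 → NEW=255, ERR=-5039/64
(1,1): OLD=104023/512 → NEW=255, ERR=-26537/512
(1,2): OLD=1917443/16384 → NEW=0, ERR=1917443/16384
(1,3): OLD=9704119/65536 → NEW=255, ERR=-7007561/65536
(1,4): OLD=221672821/4194304 → NEW=0, ERR=221672821/4194304
(1,5): OLD=4494986277/33554432 → NEW=255, ERR=-4061393883/33554432
(1,6): OLD=98037313675/536870912 → NEW=255, ERR=-38864768885/536870912
(2,0): OLD=1406381/8192 → NEW=255, ERR=-682579/8192
(2,1): OLD=43875551/262144 → NEW=255, ERR=-22971169/262144
(2,2): OLD=591174045/4194304 → NEW=255, ERR=-478373475/4194304
(2,3): OLD=2714926517/33554432 → NEW=0, ERR=2714926517/33554432
(2,4): OLD=51683700309/268435456 → NEW=255, ERR=-16767340971/268435456
(2,5): OLD=709335195735/8589934592 → NEW=0, ERR=709335195735/8589934592
(2,6): OLD=21019974185681/137438953472 → NEW=255, ERR=-14026958949679/137438953472
(3,0): OLD=467796669/4194304 → NEW=0, ERR=467796669/4194304
(3,1): OLD=5161295833/33554432 → NEW=255, ERR=-3395084327/33554432
(3,2): OLD=34033755147/268435456 → NEW=0, ERR=34033755147/268435456
(3,3): OLD=223245161653/1073741824 → NEW=255, ERR=-50559003467/1073741824
(3,4): OLD=19436619535037/137438953472 → NEW=255, ERR=-15610313600323/137438953472
(3,5): OLD=123226781331559/1099511627776 → NEW=0, ERR=123226781331559/1099511627776
(3,6): OLD=2837617876561657/17592186044416 → NEW=255, ERR=-1648389564764423/17592186044416
(4,0): OLD=84762283283/536870912 → NEW=255, ERR=-52139799277/536870912
(4,1): OLD=933165221399/8589934592 → NEW=0, ERR=933165221399/8589934592
(4,2): OLD=37795107257209/137438953472 → NEW=255, ERR=2748174121849/137438953472
(4,3): OLD=207435317811587/1099511627776 → NEW=255, ERR=-72940147271293/1099511627776
(4,4): OLD=1350675779207849/8796093022208 → NEW=255, ERR=-892327941455191/8796093022208
(4,5): OLD=37710058578407641/281474976710656 → NEW=255, ERR=-34066060482809639/281474976710656
(4,6): OLD=377284808211966655/4503599627370496 → NEW=0, ERR=377284808211966655/4503599627370496
Row 0: #.####.
Row 1: ##.#.##
Row 2: ###.#.#
Row 3: .#.##.#
Row 4: #.####.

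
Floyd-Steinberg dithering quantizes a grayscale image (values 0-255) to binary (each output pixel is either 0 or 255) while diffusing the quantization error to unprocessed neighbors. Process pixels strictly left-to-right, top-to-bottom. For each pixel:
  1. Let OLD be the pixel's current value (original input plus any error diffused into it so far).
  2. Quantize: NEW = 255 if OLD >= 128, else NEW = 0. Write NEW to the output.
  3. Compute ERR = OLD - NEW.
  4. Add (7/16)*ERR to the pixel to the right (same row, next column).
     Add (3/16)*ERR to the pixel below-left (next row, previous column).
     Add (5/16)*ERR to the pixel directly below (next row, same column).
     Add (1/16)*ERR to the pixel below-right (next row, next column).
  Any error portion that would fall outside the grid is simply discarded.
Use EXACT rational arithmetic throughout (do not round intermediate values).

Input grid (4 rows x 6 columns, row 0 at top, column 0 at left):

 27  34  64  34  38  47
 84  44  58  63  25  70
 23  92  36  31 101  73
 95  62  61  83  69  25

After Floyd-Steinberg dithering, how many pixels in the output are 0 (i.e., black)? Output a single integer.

(0,0): OLD=27 → NEW=0, ERR=27
(0,1): OLD=733/16 → NEW=0, ERR=733/16
(0,2): OLD=21515/256 → NEW=0, ERR=21515/256
(0,3): OLD=289869/4096 → NEW=0, ERR=289869/4096
(0,4): OLD=4519451/65536 → NEW=0, ERR=4519451/65536
(0,5): OLD=80919229/1048576 → NEW=0, ERR=80919229/1048576
(1,0): OLD=25863/256 → NEW=0, ERR=25863/256
(1,1): OLD=245681/2048 → NEW=0, ERR=245681/2048
(1,2): OLD=10019077/65536 → NEW=255, ERR=-6692603/65536
(1,3): OLD=15366945/262144 → NEW=0, ERR=15366945/262144
(1,4): OLD=1528225091/16777216 → NEW=0, ERR=1528225091/16777216
(1,5): OLD=37118575333/268435456 → NEW=255, ERR=-31332465947/268435456
(2,0): OLD=2525227/32768 → NEW=0, ERR=2525227/32768
(2,1): OLD=157674249/1048576 → NEW=255, ERR=-109712631/1048576
(2,2): OLD=-389224869/16777216 → NEW=0, ERR=-389224869/16777216
(2,3): OLD=6692858179/134217728 → NEW=0, ERR=6692858179/134217728
(2,4): OLD=571488072521/4294967296 → NEW=255, ERR=-523728587959/4294967296
(2,5): OLD=-764949966449/68719476736 → NEW=0, ERR=-764949966449/68719476736
(3,0): OLD=1668733947/16777216 → NEW=0, ERR=1668733947/16777216
(3,1): OLD=9836183519/134217728 → NEW=0, ERR=9836183519/134217728
(3,2): OLD=95158075085/1073741824 → NEW=0, ERR=95158075085/1073741824
(3,3): OLD=7768172649767/68719476736 → NEW=0, ERR=7768172649767/68719476736
(3,4): OLD=44738558658247/549755813888 → NEW=0, ERR=44738558658247/549755813888
(3,5): OLD=435436978246217/8796093022208 → NEW=0, ERR=435436978246217/8796093022208
Output grid:
  Row 0: ......  (6 black, running=6)
  Row 1: ..#..#  (4 black, running=10)
  Row 2: .#..#.  (4 black, running=14)
  Row 3: ......  (6 black, running=20)

Answer: 20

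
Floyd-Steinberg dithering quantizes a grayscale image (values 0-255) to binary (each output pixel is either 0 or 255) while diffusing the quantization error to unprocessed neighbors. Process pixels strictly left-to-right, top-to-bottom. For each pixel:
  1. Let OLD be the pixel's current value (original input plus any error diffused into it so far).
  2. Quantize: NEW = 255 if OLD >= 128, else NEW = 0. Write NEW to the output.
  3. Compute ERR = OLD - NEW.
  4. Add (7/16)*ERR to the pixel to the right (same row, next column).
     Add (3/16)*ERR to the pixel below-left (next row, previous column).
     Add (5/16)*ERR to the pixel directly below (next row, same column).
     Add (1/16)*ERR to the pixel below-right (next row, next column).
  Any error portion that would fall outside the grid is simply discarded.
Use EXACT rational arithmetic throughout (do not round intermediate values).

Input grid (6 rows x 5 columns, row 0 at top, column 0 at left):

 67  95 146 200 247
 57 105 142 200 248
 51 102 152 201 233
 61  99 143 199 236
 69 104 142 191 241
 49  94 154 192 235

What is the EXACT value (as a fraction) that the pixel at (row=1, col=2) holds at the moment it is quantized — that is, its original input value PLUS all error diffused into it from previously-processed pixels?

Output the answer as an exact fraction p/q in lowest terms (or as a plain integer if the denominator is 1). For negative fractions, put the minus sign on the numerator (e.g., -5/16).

(0,0): OLD=67 → NEW=0, ERR=67
(0,1): OLD=1989/16 → NEW=0, ERR=1989/16
(0,2): OLD=51299/256 → NEW=255, ERR=-13981/256
(0,3): OLD=721333/4096 → NEW=255, ERR=-323147/4096
(0,4): OLD=13925363/65536 → NEW=255, ERR=-2786317/65536
(1,0): OLD=25919/256 → NEW=0, ERR=25919/256
(1,1): OLD=372921/2048 → NEW=255, ERR=-149319/2048
(1,2): OLD=5636909/65536 → NEW=0, ERR=5636909/65536
Target (1,2): original=142, with diffused error = 5636909/65536

Answer: 5636909/65536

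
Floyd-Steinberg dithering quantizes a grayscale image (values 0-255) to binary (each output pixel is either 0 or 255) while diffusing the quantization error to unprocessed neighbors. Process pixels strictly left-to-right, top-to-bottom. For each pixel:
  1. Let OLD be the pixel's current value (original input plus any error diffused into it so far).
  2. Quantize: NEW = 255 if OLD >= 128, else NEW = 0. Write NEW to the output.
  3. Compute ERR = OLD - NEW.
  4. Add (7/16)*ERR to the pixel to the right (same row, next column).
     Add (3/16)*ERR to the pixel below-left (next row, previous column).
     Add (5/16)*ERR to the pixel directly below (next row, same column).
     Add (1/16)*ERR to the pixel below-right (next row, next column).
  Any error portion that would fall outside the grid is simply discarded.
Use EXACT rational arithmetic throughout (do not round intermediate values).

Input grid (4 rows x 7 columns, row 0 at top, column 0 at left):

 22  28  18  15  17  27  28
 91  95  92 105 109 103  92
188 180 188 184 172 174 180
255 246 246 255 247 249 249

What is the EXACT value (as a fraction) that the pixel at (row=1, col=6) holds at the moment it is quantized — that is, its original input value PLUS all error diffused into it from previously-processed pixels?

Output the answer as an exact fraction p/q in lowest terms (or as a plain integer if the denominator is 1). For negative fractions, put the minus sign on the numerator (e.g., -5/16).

(0,0): OLD=22 → NEW=0, ERR=22
(0,1): OLD=301/8 → NEW=0, ERR=301/8
(0,2): OLD=4411/128 → NEW=0, ERR=4411/128
(0,3): OLD=61597/2048 → NEW=0, ERR=61597/2048
(0,4): OLD=988235/32768 → NEW=0, ERR=988235/32768
(0,5): OLD=21073421/524288 → NEW=0, ERR=21073421/524288
(0,6): OLD=382394971/8388608 → NEW=0, ERR=382394971/8388608
(1,0): OLD=13431/128 → NEW=0, ERR=13431/128
(1,1): OLD=164353/1024 → NEW=255, ERR=-96767/1024
(1,2): OLD=2274645/32768 → NEW=0, ERR=2274645/32768
(1,3): OLD=19998609/131072 → NEW=255, ERR=-13424751/131072
(1,4): OLD=696513139/8388608 → NEW=0, ERR=696513139/8388608
(1,5): OLD=10893032355/67108864 → NEW=255, ERR=-6219727965/67108864
(1,6): OLD=73239348781/1073741824 → NEW=0, ERR=73239348781/1073741824
Target (1,6): original=92, with diffused error = 73239348781/1073741824

Answer: 73239348781/1073741824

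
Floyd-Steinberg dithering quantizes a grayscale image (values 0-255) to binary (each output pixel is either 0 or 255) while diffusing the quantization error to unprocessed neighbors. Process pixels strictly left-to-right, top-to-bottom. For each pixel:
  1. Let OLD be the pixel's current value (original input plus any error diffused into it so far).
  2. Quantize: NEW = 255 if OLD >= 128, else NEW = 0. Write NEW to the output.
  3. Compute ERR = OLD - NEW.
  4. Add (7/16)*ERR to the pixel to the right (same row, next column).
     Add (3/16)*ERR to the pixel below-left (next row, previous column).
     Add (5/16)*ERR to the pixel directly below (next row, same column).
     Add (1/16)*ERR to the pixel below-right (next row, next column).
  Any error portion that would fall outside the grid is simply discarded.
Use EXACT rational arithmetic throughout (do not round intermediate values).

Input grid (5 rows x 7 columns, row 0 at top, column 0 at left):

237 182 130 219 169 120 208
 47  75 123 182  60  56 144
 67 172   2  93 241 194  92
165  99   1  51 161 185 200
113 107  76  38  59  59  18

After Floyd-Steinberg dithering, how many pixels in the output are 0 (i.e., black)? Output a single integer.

Answer: 19

Derivation:
(0,0): OLD=237 → NEW=255, ERR=-18
(0,1): OLD=1393/8 → NEW=255, ERR=-647/8
(0,2): OLD=12111/128 → NEW=0, ERR=12111/128
(0,3): OLD=533289/2048 → NEW=255, ERR=11049/2048
(0,4): OLD=5615135/32768 → NEW=255, ERR=-2740705/32768
(0,5): OLD=43729625/524288 → NEW=0, ERR=43729625/524288
(0,6): OLD=2050937839/8388608 → NEW=255, ERR=-88157201/8388608
(1,0): OLD=3355/128 → NEW=0, ERR=3355/128
(1,1): OLD=79677/1024 → NEW=0, ERR=79677/1024
(1,2): OLD=5982337/32768 → NEW=255, ERR=-2373503/32768
(1,3): OLD=18642029/131072 → NEW=255, ERR=-14781331/131072
(1,4): OLD=4200231/8388608 → NEW=0, ERR=4200231/8388608
(1,5): OLD=5038936151/67108864 → NEW=0, ERR=5038936151/67108864
(1,6): OLD=191962479673/1073741824 → NEW=255, ERR=-81841685447/1073741824
(2,0): OLD=1470959/16384 → NEW=0, ERR=1470959/16384
(2,1): OLD=117257653/524288 → NEW=255, ERR=-16435787/524288
(2,2): OLD=-424734881/8388608 → NEW=0, ERR=-424734881/8388608
(2,3): OLD=2092031271/67108864 → NEW=0, ERR=2092031271/67108864
(2,4): OLD=140566387351/536870912 → NEW=255, ERR=3664304791/536870912
(2,5): OLD=3542322354077/17179869184 → NEW=255, ERR=-838544287843/17179869184
(2,6): OLD=14161590242843/274877906944 → NEW=0, ERR=14161590242843/274877906944
(3,0): OLD=1570166399/8388608 → NEW=255, ERR=-568928641/8388608
(3,1): OLD=3734558995/67108864 → NEW=0, ERR=3734558995/67108864
(3,2): OLD=7199286313/536870912 → NEW=0, ERR=7199286313/536870912
(3,3): OLD=138993200303/2147483648 → NEW=0, ERR=138993200303/2147483648
(3,4): OLD=50645178143359/274877906944 → NEW=255, ERR=-19448688127361/274877906944
(3,5): OLD=327387569708397/2199023255552 → NEW=255, ERR=-233363360457363/2199023255552
(3,6): OLD=5862460835434675/35184372088832 → NEW=255, ERR=-3109554047217485/35184372088832
(4,0): OLD=109779357457/1073741824 → NEW=0, ERR=109779357457/1073741824
(4,1): OLD=2875839076317/17179869184 → NEW=255, ERR=-1505027565603/17179869184
(4,2): OLD=15799297688595/274877906944 → NEW=0, ERR=15799297688595/274877906944
(4,3): OLD=156008234823105/2199023255552 → NEW=0, ERR=156008234823105/2199023255552
(4,4): OLD=916113513823283/17592186044416 → NEW=0, ERR=916113513823283/17592186044416
(4,5): OLD=15552473386839667/562949953421312 → NEW=0, ERR=15552473386839667/562949953421312
(4,6): OLD=-37508443761268203/9007199254740992 → NEW=0, ERR=-37508443761268203/9007199254740992
Output grid:
  Row 0: ##.##.#  (2 black, running=2)
  Row 1: ..##..#  (4 black, running=6)
  Row 2: .#..##.  (4 black, running=10)
  Row 3: #...###  (3 black, running=13)
  Row 4: .#.....  (6 black, running=19)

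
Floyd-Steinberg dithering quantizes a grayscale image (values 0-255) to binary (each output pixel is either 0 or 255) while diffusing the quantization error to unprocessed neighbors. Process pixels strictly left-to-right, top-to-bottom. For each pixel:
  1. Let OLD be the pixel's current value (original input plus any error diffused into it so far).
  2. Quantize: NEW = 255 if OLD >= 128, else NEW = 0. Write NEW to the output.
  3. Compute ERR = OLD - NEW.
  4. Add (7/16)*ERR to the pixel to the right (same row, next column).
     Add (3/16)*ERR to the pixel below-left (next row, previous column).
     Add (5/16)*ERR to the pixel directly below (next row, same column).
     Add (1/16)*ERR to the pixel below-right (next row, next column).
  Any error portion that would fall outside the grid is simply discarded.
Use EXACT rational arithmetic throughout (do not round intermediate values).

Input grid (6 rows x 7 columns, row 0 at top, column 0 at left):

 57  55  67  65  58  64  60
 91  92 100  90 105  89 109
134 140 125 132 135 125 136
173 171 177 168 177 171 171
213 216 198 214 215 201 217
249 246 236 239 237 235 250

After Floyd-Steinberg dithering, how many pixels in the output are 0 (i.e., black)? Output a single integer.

(0,0): OLD=57 → NEW=0, ERR=57
(0,1): OLD=1279/16 → NEW=0, ERR=1279/16
(0,2): OLD=26105/256 → NEW=0, ERR=26105/256
(0,3): OLD=448975/4096 → NEW=0, ERR=448975/4096
(0,4): OLD=6943913/65536 → NEW=0, ERR=6943913/65536
(0,5): OLD=115716255/1048576 → NEW=0, ERR=115716255/1048576
(0,6): OLD=1816646745/16777216 → NEW=0, ERR=1816646745/16777216
(1,0): OLD=31693/256 → NEW=0, ERR=31693/256
(1,1): OLD=396955/2048 → NEW=255, ERR=-125285/2048
(1,2): OLD=8562359/65536 → NEW=255, ERR=-8149321/65536
(1,3): OLD=25189803/262144 → NEW=0, ERR=25189803/262144
(1,4): OLD=3484521569/16777216 → NEW=255, ERR=-793668511/16777216
(1,5): OLD=17409979185/134217728 → NEW=255, ERR=-16815541455/134217728
(1,6): OLD=203844477887/2147483648 → NEW=0, ERR=203844477887/2147483648
(2,0): OLD=5282777/32768 → NEW=255, ERR=-3073063/32768
(2,1): OLD=67397603/1048576 → NEW=0, ERR=67397603/1048576
(2,2): OLD=2155121257/16777216 → NEW=255, ERR=-2123068823/16777216
(2,3): OLD=12082751841/134217728 → NEW=0, ERR=12082751841/134217728
(2,4): OLD=152596684849/1073741824 → NEW=255, ERR=-121207480271/1073741824
(2,5): OLD=1762763120059/34359738368 → NEW=0, ERR=1762763120059/34359738368
(2,6): OLD=99108912147661/549755813888 → NEW=255, ERR=-41078820393779/549755813888
(3,0): OLD=2612961097/16777216 → NEW=255, ERR=-1665228983/16777216
(3,1): OLD=15847526805/134217728 → NEW=0, ERR=15847526805/134217728
(3,2): OLD=225494844559/1073741824 → NEW=255, ERR=-48309320561/1073741824
(3,3): OLD=632966001785/4294967296 → NEW=255, ERR=-462250658695/4294967296
(3,4): OLD=60409019159369/549755813888 → NEW=0, ERR=60409019159369/549755813888
(3,5): OLD=941360699718891/4398046511104 → NEW=255, ERR=-180141160612629/4398046511104
(3,6): OLD=9354547993708533/70368744177664 → NEW=255, ERR=-8589481771595787/70368744177664
(4,0): OLD=438347438119/2147483648 → NEW=255, ERR=-109260892121/2147483648
(4,1): OLD=7421674153851/34359738368 → NEW=255, ERR=-1340059129989/34359738368
(4,2): OLD=84704697003541/549755813888 → NEW=255, ERR=-55483035537899/549755813888
(4,3): OLD=677317460886647/4398046511104 → NEW=255, ERR=-444184399444873/4398046511104
(4,4): OLD=6711290906058421/35184372088832 → NEW=255, ERR=-2260723976593739/35184372088832
(4,5): OLD=162208361891656629/1125899906842624 → NEW=255, ERR=-124896114353212491/1125899906842624
(4,6): OLD=2301576997240607107/18014398509481984 → NEW=0, ERR=2301576997240607107/18014398509481984
(5,0): OLD=124128148898465/549755813888 → NEW=255, ERR=-16059583642975/549755813888
(5,1): OLD=874898586283275/4398046511104 → NEW=255, ERR=-246603274048245/4398046511104
(5,2): OLD=5578699259550909/35184372088832 → NEW=255, ERR=-3393315623101251/35184372088832
(5,3): OLD=41345683661991569/281474976710656 → NEW=255, ERR=-30430435399225711/281474976710656
(5,4): OLD=2567244869996387099/18014398509481984 → NEW=255, ERR=-2026426749921518821/18014398509481984
(5,5): OLD=24652351156825227883/144115188075855872 → NEW=255, ERR=-12097021802518019477/144115188075855872
(5,6): OLD=567857976938210437093/2305843009213693952 → NEW=255, ERR=-20131990411281520667/2305843009213693952
Output grid:
  Row 0: .......  (7 black, running=7)
  Row 1: .##.##.  (3 black, running=10)
  Row 2: #.#.#.#  (3 black, running=13)
  Row 3: #.##.##  (2 black, running=15)
  Row 4: ######.  (1 black, running=16)
  Row 5: #######  (0 black, running=16)

Answer: 16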